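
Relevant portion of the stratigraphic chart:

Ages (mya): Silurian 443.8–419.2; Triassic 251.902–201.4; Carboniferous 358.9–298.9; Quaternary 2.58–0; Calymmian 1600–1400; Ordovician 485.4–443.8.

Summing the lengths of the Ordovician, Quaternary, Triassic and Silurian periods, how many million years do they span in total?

Each duration: Ordovician = 41.6; Quaternary = 2.58; Triassic = 50.502; Silurian = 24.6.
Sum: 41.6 + 2.58 + 50.502 + 24.6 = 119.282 Myr.

119.282 million years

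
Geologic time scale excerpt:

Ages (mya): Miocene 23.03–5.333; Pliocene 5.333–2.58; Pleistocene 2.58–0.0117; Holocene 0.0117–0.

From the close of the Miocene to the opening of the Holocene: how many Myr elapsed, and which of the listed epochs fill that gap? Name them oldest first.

5.3213 million years; Pliocene, Pleistocene

End of Miocene = 5.333 Ma; start of Holocene = 0.0117 Ma.
Gap = 5.333 − 0.0117 = 5.3213 Myr.
Epochs wholly inside 5.333–0.0117 Ma: Pliocene (5.333–2.58), Pleistocene (2.58–0.0117).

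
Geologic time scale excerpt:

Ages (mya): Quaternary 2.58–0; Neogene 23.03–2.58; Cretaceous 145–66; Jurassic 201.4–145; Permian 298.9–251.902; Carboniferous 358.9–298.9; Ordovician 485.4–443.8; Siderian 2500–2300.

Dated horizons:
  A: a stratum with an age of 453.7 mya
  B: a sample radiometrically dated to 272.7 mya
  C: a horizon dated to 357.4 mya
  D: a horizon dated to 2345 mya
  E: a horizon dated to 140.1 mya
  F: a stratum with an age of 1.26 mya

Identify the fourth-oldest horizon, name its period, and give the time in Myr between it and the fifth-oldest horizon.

Larger Ma means older, so oldest first: D 2345 > A 453.7 > C 357.4 > B 272.7 > E 140.1 > F 1.26.
Counting 4 along gives B (272.7 Ma); the excerpt puts that inside the Permian, 298.9–251.902 Ma.
Next in line is E (140.1 Ma), and 272.7 − 140.1 = 132.6 Myr.

B, in the Permian; 132.6 million years to E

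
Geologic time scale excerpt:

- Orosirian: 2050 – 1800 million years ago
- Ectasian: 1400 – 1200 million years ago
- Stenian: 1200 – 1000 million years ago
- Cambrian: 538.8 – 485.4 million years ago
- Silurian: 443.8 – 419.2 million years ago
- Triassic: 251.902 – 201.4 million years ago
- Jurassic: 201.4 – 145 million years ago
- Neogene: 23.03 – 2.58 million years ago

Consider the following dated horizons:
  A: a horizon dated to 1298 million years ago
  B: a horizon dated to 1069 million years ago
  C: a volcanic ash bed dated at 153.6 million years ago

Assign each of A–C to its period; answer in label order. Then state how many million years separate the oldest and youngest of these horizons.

A — Ectasian; B — Stenian; C — Jurassic; span 1144.4 million years

Match each age against the start–end ranges in the excerpt: A = 1298 Ma → Ectasian (1400–1200); B = 1069 Ma → Stenian (1200–1000); C = 153.6 Ma → Jurassic (201.4–145).
The largest age is 1298 Ma and the smallest is 153.6 Ma; their difference is 1144.4 Myr.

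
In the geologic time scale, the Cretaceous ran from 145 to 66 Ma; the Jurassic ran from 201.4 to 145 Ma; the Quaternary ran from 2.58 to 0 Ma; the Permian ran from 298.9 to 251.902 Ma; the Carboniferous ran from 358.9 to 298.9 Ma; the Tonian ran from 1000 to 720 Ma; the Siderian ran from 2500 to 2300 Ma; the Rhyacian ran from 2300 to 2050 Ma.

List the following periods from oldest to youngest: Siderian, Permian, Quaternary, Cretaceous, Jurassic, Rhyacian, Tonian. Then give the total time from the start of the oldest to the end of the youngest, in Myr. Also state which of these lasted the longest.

Start ages (Ma): Siderian 2500, Rhyacian 2300, Tonian 1000, Permian 298.9, Jurassic 201.4, Cretaceous 145, Quaternary 2.58.
Ordered oldest to youngest: Siderian, Rhyacian, Tonian, Permian, Jurassic, Cretaceous, Quaternary.
Span = 2500 − 0 = 2500 Myr.
Durations: Siderian 200, Jurassic 56.4, Quaternary 2.58, Permian 46.998, Rhyacian 250, Tonian 280, Cretaceous 79 → longest is Tonian (280 Myr).

Siderian, Rhyacian, Tonian, Permian, Jurassic, Cretaceous, Quaternary; total span 2500 Myr; longest is Tonian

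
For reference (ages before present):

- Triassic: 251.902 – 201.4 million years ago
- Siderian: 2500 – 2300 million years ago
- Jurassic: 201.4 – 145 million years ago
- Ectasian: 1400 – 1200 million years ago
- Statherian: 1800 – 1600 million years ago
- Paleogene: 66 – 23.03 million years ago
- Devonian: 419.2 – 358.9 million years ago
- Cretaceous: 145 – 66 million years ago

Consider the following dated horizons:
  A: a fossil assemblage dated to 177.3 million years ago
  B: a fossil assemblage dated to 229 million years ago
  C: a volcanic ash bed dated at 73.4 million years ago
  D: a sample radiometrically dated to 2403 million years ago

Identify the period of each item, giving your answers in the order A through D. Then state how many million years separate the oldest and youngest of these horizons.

A: 177.3 Ma lies in 201.4–145 Ma, so Jurassic.
B: 229 Ma lies in 251.902–201.4 Ma, so Triassic.
C: 73.4 Ma lies in 145–66 Ma, so Cretaceous.
D: 2403 Ma lies in 2500–2300 Ma, so Siderian.
Oldest = 2403 Ma, youngest = 73.4 Ma → span 2329.6 Myr.

A — Jurassic; B — Triassic; C — Cretaceous; D — Siderian; span 2329.6 million years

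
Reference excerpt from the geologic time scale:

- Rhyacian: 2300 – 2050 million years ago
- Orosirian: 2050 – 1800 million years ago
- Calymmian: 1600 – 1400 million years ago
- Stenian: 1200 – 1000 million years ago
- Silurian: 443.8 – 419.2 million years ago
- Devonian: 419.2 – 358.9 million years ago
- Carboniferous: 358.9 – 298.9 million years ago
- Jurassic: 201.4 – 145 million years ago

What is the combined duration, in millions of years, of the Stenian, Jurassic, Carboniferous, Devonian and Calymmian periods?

Duration is start − end for each: (1200 − 1000) + (201.4 − 145) + (358.9 − 298.9) + (419.2 − 358.9) + (1600 − 1400).
That is 200 + 56.4 + 60 + 60.3 + 200, which totals 576.7 million years.

576.7 million years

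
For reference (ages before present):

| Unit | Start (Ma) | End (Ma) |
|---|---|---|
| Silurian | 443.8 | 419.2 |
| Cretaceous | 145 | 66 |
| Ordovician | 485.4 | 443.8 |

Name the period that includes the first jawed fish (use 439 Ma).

Silurian

439 Ma lies between 443.8 and 419.2 Ma, so it falls in the Silurian.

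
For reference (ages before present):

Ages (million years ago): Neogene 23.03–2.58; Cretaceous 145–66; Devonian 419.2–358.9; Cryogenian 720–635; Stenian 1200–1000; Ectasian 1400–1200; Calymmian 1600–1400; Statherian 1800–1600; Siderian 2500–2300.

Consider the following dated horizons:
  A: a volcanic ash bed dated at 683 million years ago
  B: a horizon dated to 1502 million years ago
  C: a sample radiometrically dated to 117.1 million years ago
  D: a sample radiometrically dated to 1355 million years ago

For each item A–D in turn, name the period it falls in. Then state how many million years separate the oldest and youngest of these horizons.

A — Cryogenian; B — Calymmian; C — Cretaceous; D — Ectasian; span 1384.9 million years

Match each age against the start–end ranges in the excerpt: A = 683 Ma → Cryogenian (720–635); B = 1502 Ma → Calymmian (1600–1400); C = 117.1 Ma → Cretaceous (145–66); D = 1355 Ma → Ectasian (1400–1200).
The largest age is 1502 Ma and the smallest is 117.1 Ma; their difference is 1384.9 Myr.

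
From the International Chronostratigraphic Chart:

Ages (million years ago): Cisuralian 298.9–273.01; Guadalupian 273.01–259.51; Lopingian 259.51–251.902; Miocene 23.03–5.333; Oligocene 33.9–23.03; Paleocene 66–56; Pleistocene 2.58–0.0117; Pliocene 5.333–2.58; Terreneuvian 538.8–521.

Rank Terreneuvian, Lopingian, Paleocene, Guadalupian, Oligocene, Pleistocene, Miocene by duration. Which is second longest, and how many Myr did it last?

Durations: Terreneuvian 17.8; Lopingian 7.608; Paleocene 10; Guadalupian 13.5; Oligocene 10.87; Pleistocene 2.5683; Miocene 17.697 Myr.
Sorted longest-first: Terreneuvian (17.8), Miocene (17.697), Guadalupian (13.5), Oligocene (10.87), Paleocene (10), Lopingian (7.608), Pleistocene (2.5683).
The second longest is Miocene at 17.697 Myr.

Miocene, 17.697 million years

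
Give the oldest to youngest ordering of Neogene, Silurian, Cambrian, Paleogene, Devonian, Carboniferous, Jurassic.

Cambrian, then Silurian, then Devonian, then Carboniferous, then Jurassic, then Paleogene, then Neogene

Group by era (each group listed oldest first) — Paleozoic: Cambrian, Silurian, Devonian, Carboniferous; Mesozoic: Jurassic; Cenozoic: Paleogene, Neogene. The eras run Paleozoic → Mesozoic → Cenozoic. Concatenating the groups in that era order gives oldest to youngest directly.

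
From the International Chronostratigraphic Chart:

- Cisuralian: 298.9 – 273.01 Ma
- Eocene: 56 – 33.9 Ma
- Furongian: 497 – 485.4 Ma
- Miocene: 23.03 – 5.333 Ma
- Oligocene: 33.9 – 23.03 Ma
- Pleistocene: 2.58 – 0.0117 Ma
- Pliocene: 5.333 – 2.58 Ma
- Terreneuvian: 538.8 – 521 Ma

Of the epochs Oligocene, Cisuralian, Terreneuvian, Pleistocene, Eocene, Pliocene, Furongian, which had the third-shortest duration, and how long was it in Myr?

Durations: Oligocene 10.87; Cisuralian 25.89; Terreneuvian 17.8; Pleistocene 2.5683; Eocene 22.1; Pliocene 2.753; Furongian 11.6 Myr.
Sorted shortest-first: Pleistocene (2.5683), Pliocene (2.753), Oligocene (10.87), Furongian (11.6), Terreneuvian (17.8), Eocene (22.1), Cisuralian (25.89).
The third shortest is Oligocene at 10.87 Myr.

Oligocene, 10.87 million years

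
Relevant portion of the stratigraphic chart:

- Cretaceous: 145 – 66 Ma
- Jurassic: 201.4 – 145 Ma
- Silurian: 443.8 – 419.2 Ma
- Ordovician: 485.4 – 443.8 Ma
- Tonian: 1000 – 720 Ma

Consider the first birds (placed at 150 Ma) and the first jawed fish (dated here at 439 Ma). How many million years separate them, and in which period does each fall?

289 million years apart; the first in the Jurassic, the second in the Silurian

Elapsed time: 439 − 150 = 289 Myr.
150 Ma lies within 201.4–145 Ma: Jurassic.
439 Ma lies within 443.8–419.2 Ma: Silurian.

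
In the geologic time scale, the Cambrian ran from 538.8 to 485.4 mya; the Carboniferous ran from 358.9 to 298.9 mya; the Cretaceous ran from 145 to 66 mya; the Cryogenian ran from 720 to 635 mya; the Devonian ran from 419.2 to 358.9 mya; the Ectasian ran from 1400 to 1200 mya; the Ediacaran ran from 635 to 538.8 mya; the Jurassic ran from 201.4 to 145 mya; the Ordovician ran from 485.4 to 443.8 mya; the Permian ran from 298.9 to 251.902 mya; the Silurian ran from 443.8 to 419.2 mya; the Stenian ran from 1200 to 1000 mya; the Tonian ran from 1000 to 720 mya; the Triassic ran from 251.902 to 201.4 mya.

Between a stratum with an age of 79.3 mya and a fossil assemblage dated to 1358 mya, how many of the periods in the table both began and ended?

12

1358 Ma sits inside the Ectasian (1400–1200) and 79.3 Ma inside the Cretaceous (145–66); neither of those is wholly between the two dates.
The listed periods lying completely between them are Stenian, Tonian, Cryogenian, Ediacaran, Cambrian, Ordovician, Silurian, Devonian, Carboniferous, Permian, Triassic, Jurassic — 12 in all.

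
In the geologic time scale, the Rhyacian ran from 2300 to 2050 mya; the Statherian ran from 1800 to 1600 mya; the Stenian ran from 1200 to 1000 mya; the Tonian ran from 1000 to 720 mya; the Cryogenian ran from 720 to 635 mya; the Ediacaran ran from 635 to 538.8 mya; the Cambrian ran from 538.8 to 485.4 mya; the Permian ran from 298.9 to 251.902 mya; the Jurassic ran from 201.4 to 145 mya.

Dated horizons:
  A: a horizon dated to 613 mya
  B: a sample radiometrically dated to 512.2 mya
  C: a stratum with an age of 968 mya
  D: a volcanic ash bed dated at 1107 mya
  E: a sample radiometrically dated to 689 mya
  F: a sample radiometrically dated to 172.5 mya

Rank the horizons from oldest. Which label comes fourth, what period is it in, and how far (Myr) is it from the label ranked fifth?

Larger Ma means older, so oldest first: D 1107 > C 968 > E 689 > A 613 > B 512.2 > F 172.5.
Counting 4 along gives A (613 Ma); the excerpt puts that inside the Ediacaran, 635–538.8 Ma.
Next in line is B (512.2 Ma), and 613 − 512.2 = 100.8 Myr.

A, in the Ediacaran; 100.8 million years to B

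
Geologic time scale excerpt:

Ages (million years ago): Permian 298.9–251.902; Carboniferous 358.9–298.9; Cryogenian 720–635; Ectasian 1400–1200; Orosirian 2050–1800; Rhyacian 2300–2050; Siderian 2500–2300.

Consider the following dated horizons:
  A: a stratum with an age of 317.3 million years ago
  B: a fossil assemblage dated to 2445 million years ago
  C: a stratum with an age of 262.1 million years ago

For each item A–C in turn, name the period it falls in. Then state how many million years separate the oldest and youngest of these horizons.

Match each age against the start–end ranges in the excerpt: A = 317.3 Ma → Carboniferous (358.9–298.9); B = 2445 Ma → Siderian (2500–2300); C = 262.1 Ma → Permian (298.9–251.902).
The largest age is 2445 Ma and the smallest is 262.1 Ma; their difference is 2182.9 Myr.

A — Carboniferous; B — Siderian; C — Permian; span 2182.9 million years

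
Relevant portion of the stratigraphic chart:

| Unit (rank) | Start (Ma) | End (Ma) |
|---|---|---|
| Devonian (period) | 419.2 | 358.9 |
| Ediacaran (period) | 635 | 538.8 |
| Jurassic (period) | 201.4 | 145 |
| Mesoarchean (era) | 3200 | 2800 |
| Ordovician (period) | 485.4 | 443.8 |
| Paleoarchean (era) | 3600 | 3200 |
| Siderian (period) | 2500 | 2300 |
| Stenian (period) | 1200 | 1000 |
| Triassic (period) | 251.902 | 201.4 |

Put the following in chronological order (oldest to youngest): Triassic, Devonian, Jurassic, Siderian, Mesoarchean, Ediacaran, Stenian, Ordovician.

Sorting by start age (descending Ma, since larger Ma = older): Mesoarchean start 3200, Siderian start 2500, Stenian start 1200, Ediacaran start 635, Ordovician start 485.4, Devonian start 419.2, Triassic start 251.902, Jurassic start 201.4.

Mesoarchean, Siderian, Stenian, Ediacaran, Ordovician, Devonian, Triassic, Jurassic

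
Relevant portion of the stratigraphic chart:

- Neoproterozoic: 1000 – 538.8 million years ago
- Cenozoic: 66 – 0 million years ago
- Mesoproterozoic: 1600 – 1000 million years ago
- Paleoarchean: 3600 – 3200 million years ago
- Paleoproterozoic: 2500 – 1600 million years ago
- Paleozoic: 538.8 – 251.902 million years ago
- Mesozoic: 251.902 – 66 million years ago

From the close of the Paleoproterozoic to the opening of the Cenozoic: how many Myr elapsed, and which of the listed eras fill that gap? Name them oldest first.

1534 million years; Mesoproterozoic, Neoproterozoic, Paleozoic, Mesozoic

End of Paleoproterozoic = 1600 Ma; start of Cenozoic = 66 Ma.
Gap = 1600 − 66 = 1534 Myr.
Eras wholly inside 1600–66 Ma: Mesoproterozoic (1600–1000), Neoproterozoic (1000–538.8), Paleozoic (538.8–251.902), Mesozoic (251.902–66).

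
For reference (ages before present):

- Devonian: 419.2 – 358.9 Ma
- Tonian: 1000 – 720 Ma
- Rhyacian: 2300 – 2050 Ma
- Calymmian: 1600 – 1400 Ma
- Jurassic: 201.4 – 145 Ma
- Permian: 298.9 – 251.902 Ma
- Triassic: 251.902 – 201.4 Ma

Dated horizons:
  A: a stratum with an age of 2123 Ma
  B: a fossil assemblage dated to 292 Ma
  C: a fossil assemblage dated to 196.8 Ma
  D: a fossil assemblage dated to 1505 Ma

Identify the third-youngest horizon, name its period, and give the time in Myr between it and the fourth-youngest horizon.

D, in the Calymmian; 618 million years to A

Sorted youngest-first by Ma: C (196.8), B (292), D (1505), A (2123).
The third youngest is D at 1505 Ma, which lies in 1600–1400 Ma: the Calymmian.
The fourth youngest is A at 2123 Ma; separation = |1505 − 2123| = 618 Myr.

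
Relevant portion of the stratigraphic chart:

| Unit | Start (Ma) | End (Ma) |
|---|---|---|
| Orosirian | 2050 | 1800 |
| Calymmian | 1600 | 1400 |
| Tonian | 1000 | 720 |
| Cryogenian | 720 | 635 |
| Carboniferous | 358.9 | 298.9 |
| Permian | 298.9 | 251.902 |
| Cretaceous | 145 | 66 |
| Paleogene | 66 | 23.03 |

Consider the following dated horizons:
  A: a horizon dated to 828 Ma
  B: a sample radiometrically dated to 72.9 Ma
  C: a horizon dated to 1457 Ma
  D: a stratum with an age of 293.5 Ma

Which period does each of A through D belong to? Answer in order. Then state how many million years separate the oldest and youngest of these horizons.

A: 828 Ma lies in 1000–720 Ma, so Tonian.
B: 72.9 Ma lies in 145–66 Ma, so Cretaceous.
C: 1457 Ma lies in 1600–1400 Ma, so Calymmian.
D: 293.5 Ma lies in 298.9–251.902 Ma, so Permian.
Oldest = 1457 Ma, youngest = 72.9 Ma → span 1384.1 Myr.

A — Tonian; B — Cretaceous; C — Calymmian; D — Permian; span 1384.1 million years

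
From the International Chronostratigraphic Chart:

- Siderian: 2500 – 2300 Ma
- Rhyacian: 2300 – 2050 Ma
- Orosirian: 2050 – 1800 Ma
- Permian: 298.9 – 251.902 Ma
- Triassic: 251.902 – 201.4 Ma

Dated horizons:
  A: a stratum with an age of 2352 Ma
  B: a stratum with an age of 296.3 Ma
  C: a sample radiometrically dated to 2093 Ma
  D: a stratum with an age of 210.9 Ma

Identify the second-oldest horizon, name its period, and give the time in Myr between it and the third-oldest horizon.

C, in the Rhyacian; 1796.7 million years to B

Sorted oldest-first by Ma: A (2352), C (2093), B (296.3), D (210.9).
The second oldest is C at 2093 Ma, which lies in 2300–2050 Ma: the Rhyacian.
The third oldest is B at 296.3 Ma; separation = |2093 − 296.3| = 1796.7 Myr.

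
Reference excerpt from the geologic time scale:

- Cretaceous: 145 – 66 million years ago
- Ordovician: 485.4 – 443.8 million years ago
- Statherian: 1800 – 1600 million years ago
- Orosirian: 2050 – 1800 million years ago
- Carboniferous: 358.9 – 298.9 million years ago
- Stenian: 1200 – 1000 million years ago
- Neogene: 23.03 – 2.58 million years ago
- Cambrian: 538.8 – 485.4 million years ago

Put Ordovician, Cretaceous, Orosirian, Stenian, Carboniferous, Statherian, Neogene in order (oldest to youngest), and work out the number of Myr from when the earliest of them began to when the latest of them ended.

Start ages (Ma): Orosirian 2050, Statherian 1800, Stenian 1200, Ordovician 485.4, Carboniferous 358.9, Cretaceous 145, Neogene 23.03.
Ordered oldest to youngest: Orosirian, Statherian, Stenian, Ordovician, Carboniferous, Cretaceous, Neogene.
Span = 2050 − 2.58 = 2047.42 Myr.

Orosirian, Statherian, Stenian, Ordovician, Carboniferous, Cretaceous, Neogene; total span 2047.42 Myr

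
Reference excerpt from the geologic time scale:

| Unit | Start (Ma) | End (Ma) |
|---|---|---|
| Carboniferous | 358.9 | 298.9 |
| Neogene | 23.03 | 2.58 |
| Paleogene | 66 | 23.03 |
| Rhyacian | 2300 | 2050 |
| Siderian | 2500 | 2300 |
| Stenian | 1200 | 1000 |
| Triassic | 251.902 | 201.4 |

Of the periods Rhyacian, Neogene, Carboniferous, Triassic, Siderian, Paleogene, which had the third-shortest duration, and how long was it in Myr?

Start − end for each: Rhyacian 2300 − 2050 = 250; Neogene 23.03 − 2.58 = 20.45; Carboniferous 358.9 − 298.9 = 60; Triassic 251.902 − 201.4 = 50.502; Siderian 2500 − 2300 = 200; Paleogene 66 − 23.03 = 42.97.
Ranking these from shortest: Neogene < Paleogene < Triassic < Carboniferous < Siderian < Rhyacian.
Position 3 in that ranking is Triassic, which lasted 50.502 Myr.

Triassic, 50.502 million years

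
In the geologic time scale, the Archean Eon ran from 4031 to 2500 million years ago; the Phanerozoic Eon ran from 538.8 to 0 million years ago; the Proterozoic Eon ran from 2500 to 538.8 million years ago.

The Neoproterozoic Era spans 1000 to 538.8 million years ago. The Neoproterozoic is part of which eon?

The Neoproterozoic (1000–538.8 Ma) lies entirely within 2500–538.8 Ma, the Proterozoic Eon.

Proterozoic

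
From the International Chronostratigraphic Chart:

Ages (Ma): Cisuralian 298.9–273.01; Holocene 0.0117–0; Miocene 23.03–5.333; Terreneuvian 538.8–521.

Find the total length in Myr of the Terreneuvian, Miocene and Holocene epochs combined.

Duration is start − end for each: (538.8 − 521) + (23.03 − 5.333) + (0.0117 − 0).
That is 17.8 + 17.697 + 0.0117, which totals 35.5087 million years.

35.5087 million years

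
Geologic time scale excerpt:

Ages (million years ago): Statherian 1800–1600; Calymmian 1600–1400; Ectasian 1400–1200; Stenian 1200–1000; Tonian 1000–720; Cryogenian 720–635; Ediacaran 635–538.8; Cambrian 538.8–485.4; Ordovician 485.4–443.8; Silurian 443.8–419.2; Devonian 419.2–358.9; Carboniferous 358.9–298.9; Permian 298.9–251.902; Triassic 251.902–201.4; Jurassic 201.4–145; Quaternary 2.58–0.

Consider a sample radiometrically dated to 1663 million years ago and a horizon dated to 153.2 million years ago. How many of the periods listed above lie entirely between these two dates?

13

The older date is 1663 Ma and the younger is 153.2 Ma.
Periods with start < 1663 and end > 153.2 Ma: Calymmian (1600–1400), Ectasian (1400–1200), Stenian (1200–1000), Tonian (1000–720), Cryogenian (720–635), Ediacaran (635–538.8), Cambrian (538.8–485.4), Ordovician (485.4–443.8), Silurian (443.8–419.2), Devonian (419.2–358.9), Carboniferous (358.9–298.9), Permian (298.9–251.902), Triassic (251.902–201.4).
That is 13 complete periods.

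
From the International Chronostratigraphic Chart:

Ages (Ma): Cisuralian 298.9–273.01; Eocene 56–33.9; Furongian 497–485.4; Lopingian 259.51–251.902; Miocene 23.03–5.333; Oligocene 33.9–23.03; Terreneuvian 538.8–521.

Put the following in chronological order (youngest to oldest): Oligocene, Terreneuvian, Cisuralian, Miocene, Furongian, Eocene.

Miocene → Oligocene → Eocene → Cisuralian → Furongian → Terreneuvian

Read off each span (Ma): Oligocene 33.9–23.03; Terreneuvian 538.8–521; Cisuralian 298.9–273.01; Miocene 23.03–5.333; Furongian 497–485.4; Eocene 56–33.9.
Larger Ma is older, so oldest→youngest is Terreneuvian, Furongian, Cisuralian, Eocene, Oligocene, Miocene; reverse it for youngest→oldest.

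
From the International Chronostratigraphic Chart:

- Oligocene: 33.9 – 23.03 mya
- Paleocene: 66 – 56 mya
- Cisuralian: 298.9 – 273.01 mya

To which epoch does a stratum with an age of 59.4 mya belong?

59.4 Ma lies between 66 and 56 Ma, so it falls in the Paleocene.

Paleocene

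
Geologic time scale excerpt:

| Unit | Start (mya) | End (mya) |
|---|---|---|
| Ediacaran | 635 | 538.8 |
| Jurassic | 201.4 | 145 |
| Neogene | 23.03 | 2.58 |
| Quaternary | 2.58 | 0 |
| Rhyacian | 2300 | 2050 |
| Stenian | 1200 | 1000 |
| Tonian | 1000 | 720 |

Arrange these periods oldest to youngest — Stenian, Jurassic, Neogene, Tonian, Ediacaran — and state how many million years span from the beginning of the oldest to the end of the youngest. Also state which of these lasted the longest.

Start ages (Ma): Stenian 1200, Tonian 1000, Ediacaran 635, Jurassic 201.4, Neogene 23.03.
Ordered oldest to youngest: Stenian, Tonian, Ediacaran, Jurassic, Neogene.
Span = 1200 − 2.58 = 1197.42 Myr.
Durations: Tonian 280, Ediacaran 96.2, Neogene 20.45, Jurassic 56.4, Stenian 200 → longest is Tonian (280 Myr).

Stenian, Tonian, Ediacaran, Jurassic, Neogene; total span 1197.42 Myr; longest is Tonian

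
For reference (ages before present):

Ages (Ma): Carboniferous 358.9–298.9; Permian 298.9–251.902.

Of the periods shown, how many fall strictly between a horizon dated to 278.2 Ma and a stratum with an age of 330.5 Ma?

The older date is 330.5 Ma and the younger is 278.2 Ma.
No period both begins after 330.5 Ma and ends before 278.2 Ma, so the count is 0.

0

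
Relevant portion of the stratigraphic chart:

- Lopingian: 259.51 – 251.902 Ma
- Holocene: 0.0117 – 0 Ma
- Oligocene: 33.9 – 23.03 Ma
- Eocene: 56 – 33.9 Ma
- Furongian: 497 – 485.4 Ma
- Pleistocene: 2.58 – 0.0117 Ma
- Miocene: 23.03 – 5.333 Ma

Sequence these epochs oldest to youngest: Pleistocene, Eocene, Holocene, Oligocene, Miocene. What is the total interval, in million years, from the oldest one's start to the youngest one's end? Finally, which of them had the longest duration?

From the excerpt: Pleistocene 2.58–0.0117; Eocene 56–33.9; Holocene 0.0117–0; Oligocene 33.9–23.03; Miocene 23.03–5.333 (Ma).
Larger Ma is earlier, so the oldest is Eocene and the youngest is Holocene; oldest to youngest: Eocene, Oligocene, Miocene, Pleistocene, Holocene.
Oldest start 56 minus youngest end 0 gives 56 Myr overall.
Individual lengths (start − end): Pleistocene 2.5683; Holocene 0.0117; Miocene 17.697; Eocene 22.1; Oligocene 10.87. The largest is Eocene at 22.1 Myr.

Eocene, Oligocene, Miocene, Pleistocene, Holocene; total span 56 Myr; longest is Eocene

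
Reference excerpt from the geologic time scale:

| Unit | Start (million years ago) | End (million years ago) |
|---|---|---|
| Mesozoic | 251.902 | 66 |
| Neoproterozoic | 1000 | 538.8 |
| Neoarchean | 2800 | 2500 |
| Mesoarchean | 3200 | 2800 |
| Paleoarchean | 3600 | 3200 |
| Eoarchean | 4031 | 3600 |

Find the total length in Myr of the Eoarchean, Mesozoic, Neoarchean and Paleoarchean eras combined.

1316.902 million years

Duration is start − end for each: (4031 − 3600) + (251.902 − 66) + (2800 − 2500) + (3600 − 3200).
That is 431 + 185.902 + 300 + 400, which totals 1316.902 million years.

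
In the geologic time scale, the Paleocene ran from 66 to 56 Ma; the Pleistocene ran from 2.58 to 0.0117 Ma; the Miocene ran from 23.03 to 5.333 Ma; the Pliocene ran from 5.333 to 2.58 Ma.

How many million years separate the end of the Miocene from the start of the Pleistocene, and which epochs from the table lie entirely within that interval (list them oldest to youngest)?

2.753 million years; Pliocene

The Miocene closes at 5.333 Ma and the Pleistocene opens at 2.58 Ma, so the interval is 5.333 − 2.58 = 2.753 Myr.
An epoch fits inside if it starts at or after 5.333 Ma and ends at or before 2.58 Ma; oldest first that gives Pliocene.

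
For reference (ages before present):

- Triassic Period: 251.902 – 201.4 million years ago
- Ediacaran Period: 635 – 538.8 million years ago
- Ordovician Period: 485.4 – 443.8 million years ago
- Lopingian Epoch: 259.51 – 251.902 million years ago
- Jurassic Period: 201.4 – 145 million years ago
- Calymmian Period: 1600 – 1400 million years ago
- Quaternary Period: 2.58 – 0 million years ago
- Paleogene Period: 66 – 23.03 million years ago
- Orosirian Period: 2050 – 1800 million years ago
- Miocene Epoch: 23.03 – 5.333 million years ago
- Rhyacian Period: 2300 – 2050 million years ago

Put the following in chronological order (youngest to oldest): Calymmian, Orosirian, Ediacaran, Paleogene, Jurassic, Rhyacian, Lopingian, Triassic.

Sorting by start age (ascending Ma, since larger Ma = older): Paleogene began 66, Jurassic began 201.4, Triassic began 251.902, Lopingian began 259.51, Ediacaran began 635, Calymmian began 1600, Orosirian began 2050, Rhyacian began 2300.

Paleogene, Jurassic, Triassic, Lopingian, Ediacaran, Calymmian, Orosirian, Rhyacian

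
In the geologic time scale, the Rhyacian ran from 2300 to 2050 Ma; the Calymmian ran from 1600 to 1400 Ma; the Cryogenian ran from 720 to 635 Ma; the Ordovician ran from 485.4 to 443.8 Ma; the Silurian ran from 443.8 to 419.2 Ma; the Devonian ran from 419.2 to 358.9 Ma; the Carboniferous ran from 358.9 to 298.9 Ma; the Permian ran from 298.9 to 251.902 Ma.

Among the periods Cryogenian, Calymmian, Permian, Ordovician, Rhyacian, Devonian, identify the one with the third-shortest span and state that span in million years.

Devonian, 60.3 million years

Durations: Cryogenian 85; Calymmian 200; Permian 46.998; Ordovician 41.6; Rhyacian 250; Devonian 60.3 Myr.
Sorted shortest-first: Ordovician (41.6), Permian (46.998), Devonian (60.3), Cryogenian (85), Calymmian (200), Rhyacian (250).
The third shortest is Devonian at 60.3 Myr.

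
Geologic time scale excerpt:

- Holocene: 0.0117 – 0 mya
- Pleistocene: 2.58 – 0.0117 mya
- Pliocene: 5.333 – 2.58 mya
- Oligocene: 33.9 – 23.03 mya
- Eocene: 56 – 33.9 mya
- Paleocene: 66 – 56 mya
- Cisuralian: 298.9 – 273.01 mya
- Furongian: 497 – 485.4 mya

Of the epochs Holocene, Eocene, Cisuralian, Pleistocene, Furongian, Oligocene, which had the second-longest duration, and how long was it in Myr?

Start − end for each: Holocene 0.0117 − 0 = 0.0117; Eocene 56 − 33.9 = 22.1; Cisuralian 298.9 − 273.01 = 25.89; Pleistocene 2.58 − 0.0117 = 2.5683; Furongian 497 − 485.4 = 11.6; Oligocene 33.9 − 23.03 = 10.87.
Ranking these from longest: Cisuralian > Eocene > Furongian > Oligocene > Pleistocene > Holocene.
Position 2 in that ranking is Eocene, which lasted 22.1 Myr.

Eocene, 22.1 million years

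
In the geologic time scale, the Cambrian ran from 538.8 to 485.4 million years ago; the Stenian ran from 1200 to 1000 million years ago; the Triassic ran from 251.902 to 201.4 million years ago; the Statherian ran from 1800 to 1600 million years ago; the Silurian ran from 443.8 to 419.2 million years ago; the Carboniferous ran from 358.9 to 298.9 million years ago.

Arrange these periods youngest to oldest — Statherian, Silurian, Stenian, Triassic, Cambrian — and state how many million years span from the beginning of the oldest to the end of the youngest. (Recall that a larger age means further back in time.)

Start ages (Ma): Statherian 1800, Stenian 1200, Cambrian 538.8, Silurian 443.8, Triassic 251.902.
Ordered youngest to oldest: Triassic, Silurian, Cambrian, Stenian, Statherian.
Span = 1800 − 201.4 = 1598.6 Myr.

Triassic, Silurian, Cambrian, Stenian, Statherian; total span 1598.6 Myr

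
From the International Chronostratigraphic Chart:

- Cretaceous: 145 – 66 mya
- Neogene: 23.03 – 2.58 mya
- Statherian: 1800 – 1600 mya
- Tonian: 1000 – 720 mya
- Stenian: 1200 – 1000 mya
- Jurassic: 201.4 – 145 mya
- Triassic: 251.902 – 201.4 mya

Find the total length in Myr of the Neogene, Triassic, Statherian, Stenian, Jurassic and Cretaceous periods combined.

Duration is start − end for each: (23.03 − 2.58) + (251.902 − 201.4) + (1800 − 1600) + (1200 − 1000) + (201.4 − 145) + (145 − 66).
That is 20.45 + 50.502 + 200 + 200 + 56.4 + 79, which totals 606.352 million years.

606.352 million years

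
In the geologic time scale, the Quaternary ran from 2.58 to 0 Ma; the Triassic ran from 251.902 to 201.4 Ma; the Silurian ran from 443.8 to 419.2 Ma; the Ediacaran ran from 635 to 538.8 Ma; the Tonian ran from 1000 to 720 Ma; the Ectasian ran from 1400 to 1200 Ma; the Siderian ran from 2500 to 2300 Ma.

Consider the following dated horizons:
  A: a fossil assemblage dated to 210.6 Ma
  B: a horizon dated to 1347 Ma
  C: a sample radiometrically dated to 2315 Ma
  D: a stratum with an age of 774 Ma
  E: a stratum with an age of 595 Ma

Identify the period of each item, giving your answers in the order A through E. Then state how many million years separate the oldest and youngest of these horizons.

A — Triassic; B — Ectasian; C — Siderian; D — Tonian; E — Ediacaran; span 2104.4 million years

Match each age against the start–end ranges in the excerpt: A = 210.6 Ma → Triassic (251.902–201.4); B = 1347 Ma → Ectasian (1400–1200); C = 2315 Ma → Siderian (2500–2300); D = 774 Ma → Tonian (1000–720); E = 595 Ma → Ediacaran (635–538.8).
The largest age is 2315 Ma and the smallest is 210.6 Ma; their difference is 2104.4 Myr.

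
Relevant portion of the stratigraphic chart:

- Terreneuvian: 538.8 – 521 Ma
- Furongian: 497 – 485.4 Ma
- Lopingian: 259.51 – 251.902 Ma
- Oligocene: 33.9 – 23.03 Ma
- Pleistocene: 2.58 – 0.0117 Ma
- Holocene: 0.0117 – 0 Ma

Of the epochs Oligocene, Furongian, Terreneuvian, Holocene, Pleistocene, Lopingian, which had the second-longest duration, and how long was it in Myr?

Furongian, 11.6 million years

Durations: Oligocene 10.87; Furongian 11.6; Terreneuvian 17.8; Holocene 0.0117; Pleistocene 2.5683; Lopingian 7.608 Myr.
Sorted longest-first: Terreneuvian (17.8), Furongian (11.6), Oligocene (10.87), Lopingian (7.608), Pleistocene (2.5683), Holocene (0.0117).
The second longest is Furongian at 11.6 Myr.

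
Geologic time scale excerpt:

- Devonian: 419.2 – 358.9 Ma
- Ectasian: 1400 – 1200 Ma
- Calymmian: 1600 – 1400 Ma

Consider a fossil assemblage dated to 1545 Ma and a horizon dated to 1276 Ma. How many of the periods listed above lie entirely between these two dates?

The older date is 1545 Ma and the younger is 1276 Ma.
No period both begins after 1545 Ma and ends before 1276 Ma, so the count is 0.

0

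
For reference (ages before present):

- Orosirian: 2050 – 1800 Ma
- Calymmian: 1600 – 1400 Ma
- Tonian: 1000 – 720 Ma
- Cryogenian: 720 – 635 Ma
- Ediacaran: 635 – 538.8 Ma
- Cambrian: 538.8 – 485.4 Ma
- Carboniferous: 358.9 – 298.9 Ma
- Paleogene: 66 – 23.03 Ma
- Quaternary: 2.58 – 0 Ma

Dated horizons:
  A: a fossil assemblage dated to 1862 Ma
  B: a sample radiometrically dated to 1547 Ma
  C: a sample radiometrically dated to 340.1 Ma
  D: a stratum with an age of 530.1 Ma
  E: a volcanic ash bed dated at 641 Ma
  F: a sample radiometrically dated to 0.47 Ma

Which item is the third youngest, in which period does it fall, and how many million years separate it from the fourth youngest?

D, in the Cambrian; 110.9 million years to E

Smaller Ma means younger, so youngest first: F 0.47 < C 340.1 < D 530.1 < E 641 < B 1547 < A 1862.
Counting 3 along gives D (530.1 Ma); the excerpt puts that inside the Cambrian, 538.8–485.4 Ma.
Next in line is E (641 Ma), and 641 − 530.1 = 110.9 Myr.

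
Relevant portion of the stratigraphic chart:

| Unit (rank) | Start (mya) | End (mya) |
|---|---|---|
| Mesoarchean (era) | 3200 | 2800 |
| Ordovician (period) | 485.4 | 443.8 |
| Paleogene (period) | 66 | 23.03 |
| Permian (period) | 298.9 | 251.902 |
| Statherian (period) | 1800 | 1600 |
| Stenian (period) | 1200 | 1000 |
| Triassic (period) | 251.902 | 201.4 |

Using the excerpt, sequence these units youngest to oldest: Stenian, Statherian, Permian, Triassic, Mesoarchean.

Sorting by start age (ascending Ma, since larger Ma = older): Triassic start 251.902, Permian start 298.9, Stenian start 1200, Statherian start 1800, Mesoarchean start 3200.

Triassic, Permian, Stenian, Statherian, Mesoarchean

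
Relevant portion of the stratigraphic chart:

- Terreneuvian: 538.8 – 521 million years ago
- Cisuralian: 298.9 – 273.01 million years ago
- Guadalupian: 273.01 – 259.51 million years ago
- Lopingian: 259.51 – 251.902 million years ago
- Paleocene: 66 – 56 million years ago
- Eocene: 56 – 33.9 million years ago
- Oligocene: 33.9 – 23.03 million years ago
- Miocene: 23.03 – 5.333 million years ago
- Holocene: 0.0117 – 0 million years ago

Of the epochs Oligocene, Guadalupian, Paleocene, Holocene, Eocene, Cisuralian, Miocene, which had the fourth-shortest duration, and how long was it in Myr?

Durations: Oligocene 10.87; Guadalupian 13.5; Paleocene 10; Holocene 0.0117; Eocene 22.1; Cisuralian 25.89; Miocene 17.697 Myr.
Sorted shortest-first: Holocene (0.0117), Paleocene (10), Oligocene (10.87), Guadalupian (13.5), Miocene (17.697), Eocene (22.1), Cisuralian (25.89).
The fourth shortest is Guadalupian at 13.5 Myr.

Guadalupian, 13.5 million years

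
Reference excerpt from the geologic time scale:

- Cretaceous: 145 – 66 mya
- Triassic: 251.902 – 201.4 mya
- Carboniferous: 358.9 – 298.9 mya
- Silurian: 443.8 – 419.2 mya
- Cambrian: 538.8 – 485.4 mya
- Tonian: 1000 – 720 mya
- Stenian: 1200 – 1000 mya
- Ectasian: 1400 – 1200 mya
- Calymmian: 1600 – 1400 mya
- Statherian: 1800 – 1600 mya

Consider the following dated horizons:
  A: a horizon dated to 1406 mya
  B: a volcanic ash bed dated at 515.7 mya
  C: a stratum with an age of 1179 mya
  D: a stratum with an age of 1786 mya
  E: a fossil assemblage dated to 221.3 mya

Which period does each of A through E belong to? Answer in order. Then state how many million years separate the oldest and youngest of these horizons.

A — Calymmian; B — Cambrian; C — Stenian; D — Statherian; E — Triassic; span 1564.7 million years

A: 1406 Ma lies in 1600–1400 Ma, so Calymmian.
B: 515.7 Ma lies in 538.8–485.4 Ma, so Cambrian.
C: 1179 Ma lies in 1200–1000 Ma, so Stenian.
D: 1786 Ma lies in 1800–1600 Ma, so Statherian.
E: 221.3 Ma lies in 251.902–201.4 Ma, so Triassic.
Oldest = 1786 Ma, youngest = 221.3 Ma → span 1564.7 Myr.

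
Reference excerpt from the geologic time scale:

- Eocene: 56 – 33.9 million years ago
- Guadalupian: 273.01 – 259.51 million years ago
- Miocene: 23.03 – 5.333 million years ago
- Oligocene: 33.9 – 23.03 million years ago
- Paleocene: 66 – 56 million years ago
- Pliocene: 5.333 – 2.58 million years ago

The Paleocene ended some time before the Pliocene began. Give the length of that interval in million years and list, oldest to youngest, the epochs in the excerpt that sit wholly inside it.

50.667 million years; Eocene, Oligocene, Miocene

End of Paleocene = 56 Ma; start of Pliocene = 5.333 Ma.
Gap = 56 − 5.333 = 50.667 Myr.
Epochs wholly inside 56–5.333 Ma: Eocene (56–33.9), Oligocene (33.9–23.03), Miocene (23.03–5.333).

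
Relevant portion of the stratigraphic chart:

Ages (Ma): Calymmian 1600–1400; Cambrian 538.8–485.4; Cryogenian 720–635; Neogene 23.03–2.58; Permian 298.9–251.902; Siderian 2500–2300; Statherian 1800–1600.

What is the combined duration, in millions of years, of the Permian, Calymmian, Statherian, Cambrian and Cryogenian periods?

585.398 million years

Duration is start − end for each: (298.9 − 251.902) + (1600 − 1400) + (1800 − 1600) + (538.8 − 485.4) + (720 − 635).
That is 46.998 + 200 + 200 + 53.4 + 85, which totals 585.398 million years.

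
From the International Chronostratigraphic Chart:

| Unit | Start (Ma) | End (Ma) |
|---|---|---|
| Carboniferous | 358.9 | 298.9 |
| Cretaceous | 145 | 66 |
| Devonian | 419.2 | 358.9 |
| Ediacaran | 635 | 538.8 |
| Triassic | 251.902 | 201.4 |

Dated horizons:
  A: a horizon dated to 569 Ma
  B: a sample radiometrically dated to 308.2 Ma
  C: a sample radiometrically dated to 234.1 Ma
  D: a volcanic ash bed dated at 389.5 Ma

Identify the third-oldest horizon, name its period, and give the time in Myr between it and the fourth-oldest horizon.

Sorted oldest-first by Ma: A (569), D (389.5), B (308.2), C (234.1).
The third oldest is B at 308.2 Ma, which lies in 358.9–298.9 Ma: the Carboniferous.
The fourth oldest is C at 234.1 Ma; separation = |308.2 − 234.1| = 74.1 Myr.

B, in the Carboniferous; 74.1 million years to C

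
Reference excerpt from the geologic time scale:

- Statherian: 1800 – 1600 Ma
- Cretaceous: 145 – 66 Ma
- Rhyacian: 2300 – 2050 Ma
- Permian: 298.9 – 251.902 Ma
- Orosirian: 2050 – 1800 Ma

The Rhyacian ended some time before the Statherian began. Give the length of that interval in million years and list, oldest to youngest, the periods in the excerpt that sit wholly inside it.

End of Rhyacian = 2050 Ma; start of Statherian = 1800 Ma.
Gap = 2050 − 1800 = 250 Myr.
Periods wholly inside 2050–1800 Ma: Orosirian (2050–1800).

250 million years; Orosirian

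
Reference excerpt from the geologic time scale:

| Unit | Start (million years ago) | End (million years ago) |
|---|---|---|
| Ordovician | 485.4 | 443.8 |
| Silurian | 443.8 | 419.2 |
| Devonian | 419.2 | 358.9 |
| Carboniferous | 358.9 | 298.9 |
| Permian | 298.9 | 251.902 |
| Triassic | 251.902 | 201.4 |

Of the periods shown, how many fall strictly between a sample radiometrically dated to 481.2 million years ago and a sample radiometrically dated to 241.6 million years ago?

The older date is 481.2 Ma and the younger is 241.6 Ma.
Periods with start < 481.2 and end > 241.6 Ma: Silurian (443.8–419.2), Devonian (419.2–358.9), Carboniferous (358.9–298.9), Permian (298.9–251.902).
That is 4 complete periods.

4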